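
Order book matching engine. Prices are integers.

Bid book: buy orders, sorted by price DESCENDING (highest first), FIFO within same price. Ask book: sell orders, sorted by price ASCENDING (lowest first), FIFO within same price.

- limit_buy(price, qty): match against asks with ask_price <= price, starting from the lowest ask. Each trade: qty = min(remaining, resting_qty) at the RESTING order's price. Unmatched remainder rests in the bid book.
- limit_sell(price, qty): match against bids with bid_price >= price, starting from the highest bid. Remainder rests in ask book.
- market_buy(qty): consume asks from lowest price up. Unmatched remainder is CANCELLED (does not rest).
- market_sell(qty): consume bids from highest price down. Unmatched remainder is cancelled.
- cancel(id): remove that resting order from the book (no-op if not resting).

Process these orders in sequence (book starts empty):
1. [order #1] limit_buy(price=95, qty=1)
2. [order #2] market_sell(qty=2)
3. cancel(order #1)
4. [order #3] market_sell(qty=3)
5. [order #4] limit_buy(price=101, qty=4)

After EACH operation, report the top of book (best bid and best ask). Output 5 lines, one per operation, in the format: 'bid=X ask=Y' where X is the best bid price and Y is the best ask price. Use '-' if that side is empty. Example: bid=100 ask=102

After op 1 [order #1] limit_buy(price=95, qty=1): fills=none; bids=[#1:1@95] asks=[-]
After op 2 [order #2] market_sell(qty=2): fills=#1x#2:1@95; bids=[-] asks=[-]
After op 3 cancel(order #1): fills=none; bids=[-] asks=[-]
After op 4 [order #3] market_sell(qty=3): fills=none; bids=[-] asks=[-]
After op 5 [order #4] limit_buy(price=101, qty=4): fills=none; bids=[#4:4@101] asks=[-]

Answer: bid=95 ask=-
bid=- ask=-
bid=- ask=-
bid=- ask=-
bid=101 ask=-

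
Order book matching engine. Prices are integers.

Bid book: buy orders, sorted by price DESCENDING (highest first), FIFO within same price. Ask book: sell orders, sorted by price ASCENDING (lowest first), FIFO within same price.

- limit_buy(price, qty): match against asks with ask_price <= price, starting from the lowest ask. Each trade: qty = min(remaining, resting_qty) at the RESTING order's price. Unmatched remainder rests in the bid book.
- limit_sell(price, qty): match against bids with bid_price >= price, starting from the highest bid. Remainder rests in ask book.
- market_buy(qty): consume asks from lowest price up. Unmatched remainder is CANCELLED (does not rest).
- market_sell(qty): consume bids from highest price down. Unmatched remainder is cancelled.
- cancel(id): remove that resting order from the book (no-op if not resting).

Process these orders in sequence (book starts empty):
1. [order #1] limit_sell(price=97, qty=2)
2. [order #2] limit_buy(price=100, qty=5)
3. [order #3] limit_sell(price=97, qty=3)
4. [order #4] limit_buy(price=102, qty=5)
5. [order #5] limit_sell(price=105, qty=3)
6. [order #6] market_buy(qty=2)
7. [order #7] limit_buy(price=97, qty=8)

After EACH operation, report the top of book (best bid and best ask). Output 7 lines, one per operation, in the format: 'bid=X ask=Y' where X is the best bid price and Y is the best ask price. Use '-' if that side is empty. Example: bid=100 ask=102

Answer: bid=- ask=97
bid=100 ask=-
bid=- ask=-
bid=102 ask=-
bid=102 ask=105
bid=102 ask=105
bid=102 ask=105

Derivation:
After op 1 [order #1] limit_sell(price=97, qty=2): fills=none; bids=[-] asks=[#1:2@97]
After op 2 [order #2] limit_buy(price=100, qty=5): fills=#2x#1:2@97; bids=[#2:3@100] asks=[-]
After op 3 [order #3] limit_sell(price=97, qty=3): fills=#2x#3:3@100; bids=[-] asks=[-]
After op 4 [order #4] limit_buy(price=102, qty=5): fills=none; bids=[#4:5@102] asks=[-]
After op 5 [order #5] limit_sell(price=105, qty=3): fills=none; bids=[#4:5@102] asks=[#5:3@105]
After op 6 [order #6] market_buy(qty=2): fills=#6x#5:2@105; bids=[#4:5@102] asks=[#5:1@105]
After op 7 [order #7] limit_buy(price=97, qty=8): fills=none; bids=[#4:5@102 #7:8@97] asks=[#5:1@105]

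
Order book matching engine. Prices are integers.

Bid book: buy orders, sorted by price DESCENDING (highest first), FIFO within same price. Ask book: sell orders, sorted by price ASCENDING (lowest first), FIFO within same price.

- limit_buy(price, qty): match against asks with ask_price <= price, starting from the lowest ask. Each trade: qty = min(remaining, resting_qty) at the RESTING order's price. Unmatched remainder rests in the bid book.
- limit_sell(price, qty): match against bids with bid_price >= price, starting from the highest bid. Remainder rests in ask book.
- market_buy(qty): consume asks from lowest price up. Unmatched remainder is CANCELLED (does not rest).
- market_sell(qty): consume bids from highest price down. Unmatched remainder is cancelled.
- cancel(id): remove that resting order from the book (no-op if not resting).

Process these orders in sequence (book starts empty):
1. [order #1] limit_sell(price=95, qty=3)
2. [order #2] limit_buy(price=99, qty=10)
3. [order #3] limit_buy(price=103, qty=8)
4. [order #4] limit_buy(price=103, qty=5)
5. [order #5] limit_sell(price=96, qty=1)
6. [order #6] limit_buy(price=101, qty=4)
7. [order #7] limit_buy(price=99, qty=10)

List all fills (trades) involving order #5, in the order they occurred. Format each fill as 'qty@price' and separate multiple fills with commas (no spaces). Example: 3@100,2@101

Answer: 1@103

Derivation:
After op 1 [order #1] limit_sell(price=95, qty=3): fills=none; bids=[-] asks=[#1:3@95]
After op 2 [order #2] limit_buy(price=99, qty=10): fills=#2x#1:3@95; bids=[#2:7@99] asks=[-]
After op 3 [order #3] limit_buy(price=103, qty=8): fills=none; bids=[#3:8@103 #2:7@99] asks=[-]
After op 4 [order #4] limit_buy(price=103, qty=5): fills=none; bids=[#3:8@103 #4:5@103 #2:7@99] asks=[-]
After op 5 [order #5] limit_sell(price=96, qty=1): fills=#3x#5:1@103; bids=[#3:7@103 #4:5@103 #2:7@99] asks=[-]
After op 6 [order #6] limit_buy(price=101, qty=4): fills=none; bids=[#3:7@103 #4:5@103 #6:4@101 #2:7@99] asks=[-]
After op 7 [order #7] limit_buy(price=99, qty=10): fills=none; bids=[#3:7@103 #4:5@103 #6:4@101 #2:7@99 #7:10@99] asks=[-]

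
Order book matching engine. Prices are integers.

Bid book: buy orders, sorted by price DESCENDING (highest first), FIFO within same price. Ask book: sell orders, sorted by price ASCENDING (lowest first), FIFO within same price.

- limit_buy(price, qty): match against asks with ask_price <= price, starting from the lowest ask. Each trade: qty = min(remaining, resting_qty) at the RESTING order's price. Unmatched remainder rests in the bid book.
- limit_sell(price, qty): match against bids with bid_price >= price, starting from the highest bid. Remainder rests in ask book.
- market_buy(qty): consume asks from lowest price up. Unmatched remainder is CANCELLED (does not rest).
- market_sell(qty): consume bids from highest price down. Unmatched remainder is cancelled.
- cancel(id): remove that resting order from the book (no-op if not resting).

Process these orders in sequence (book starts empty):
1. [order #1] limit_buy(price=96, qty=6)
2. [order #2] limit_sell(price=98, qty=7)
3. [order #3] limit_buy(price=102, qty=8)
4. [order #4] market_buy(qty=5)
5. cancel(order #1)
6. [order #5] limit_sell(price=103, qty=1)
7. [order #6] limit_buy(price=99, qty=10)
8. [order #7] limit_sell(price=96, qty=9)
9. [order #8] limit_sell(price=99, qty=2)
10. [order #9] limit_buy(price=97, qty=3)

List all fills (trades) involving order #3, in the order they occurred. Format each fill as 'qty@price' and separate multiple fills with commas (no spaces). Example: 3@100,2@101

After op 1 [order #1] limit_buy(price=96, qty=6): fills=none; bids=[#1:6@96] asks=[-]
After op 2 [order #2] limit_sell(price=98, qty=7): fills=none; bids=[#1:6@96] asks=[#2:7@98]
After op 3 [order #3] limit_buy(price=102, qty=8): fills=#3x#2:7@98; bids=[#3:1@102 #1:6@96] asks=[-]
After op 4 [order #4] market_buy(qty=5): fills=none; bids=[#3:1@102 #1:6@96] asks=[-]
After op 5 cancel(order #1): fills=none; bids=[#3:1@102] asks=[-]
After op 6 [order #5] limit_sell(price=103, qty=1): fills=none; bids=[#3:1@102] asks=[#5:1@103]
After op 7 [order #6] limit_buy(price=99, qty=10): fills=none; bids=[#3:1@102 #6:10@99] asks=[#5:1@103]
After op 8 [order #7] limit_sell(price=96, qty=9): fills=#3x#7:1@102 #6x#7:8@99; bids=[#6:2@99] asks=[#5:1@103]
After op 9 [order #8] limit_sell(price=99, qty=2): fills=#6x#8:2@99; bids=[-] asks=[#5:1@103]
After op 10 [order #9] limit_buy(price=97, qty=3): fills=none; bids=[#9:3@97] asks=[#5:1@103]

Answer: 7@98,1@102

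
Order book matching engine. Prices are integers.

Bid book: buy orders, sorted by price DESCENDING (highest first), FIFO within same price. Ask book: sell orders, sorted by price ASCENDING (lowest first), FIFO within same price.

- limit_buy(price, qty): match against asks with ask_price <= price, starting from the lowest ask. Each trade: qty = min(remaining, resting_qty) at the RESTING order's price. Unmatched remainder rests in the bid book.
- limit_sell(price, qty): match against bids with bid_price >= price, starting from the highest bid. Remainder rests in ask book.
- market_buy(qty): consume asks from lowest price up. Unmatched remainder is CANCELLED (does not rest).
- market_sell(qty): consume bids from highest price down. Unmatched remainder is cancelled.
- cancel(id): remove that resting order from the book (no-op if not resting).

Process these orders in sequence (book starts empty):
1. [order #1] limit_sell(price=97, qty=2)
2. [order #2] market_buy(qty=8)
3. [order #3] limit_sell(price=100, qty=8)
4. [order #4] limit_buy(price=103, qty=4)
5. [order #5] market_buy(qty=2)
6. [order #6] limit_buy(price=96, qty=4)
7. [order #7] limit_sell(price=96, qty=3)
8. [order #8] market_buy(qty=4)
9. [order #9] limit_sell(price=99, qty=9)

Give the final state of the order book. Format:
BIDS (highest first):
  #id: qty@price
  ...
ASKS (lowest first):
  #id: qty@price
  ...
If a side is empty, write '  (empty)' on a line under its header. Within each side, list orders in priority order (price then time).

Answer: BIDS (highest first):
  #6: 1@96
ASKS (lowest first):
  #9: 9@99

Derivation:
After op 1 [order #1] limit_sell(price=97, qty=2): fills=none; bids=[-] asks=[#1:2@97]
After op 2 [order #2] market_buy(qty=8): fills=#2x#1:2@97; bids=[-] asks=[-]
After op 3 [order #3] limit_sell(price=100, qty=8): fills=none; bids=[-] asks=[#3:8@100]
After op 4 [order #4] limit_buy(price=103, qty=4): fills=#4x#3:4@100; bids=[-] asks=[#3:4@100]
After op 5 [order #5] market_buy(qty=2): fills=#5x#3:2@100; bids=[-] asks=[#3:2@100]
After op 6 [order #6] limit_buy(price=96, qty=4): fills=none; bids=[#6:4@96] asks=[#3:2@100]
After op 7 [order #7] limit_sell(price=96, qty=3): fills=#6x#7:3@96; bids=[#6:1@96] asks=[#3:2@100]
After op 8 [order #8] market_buy(qty=4): fills=#8x#3:2@100; bids=[#6:1@96] asks=[-]
After op 9 [order #9] limit_sell(price=99, qty=9): fills=none; bids=[#6:1@96] asks=[#9:9@99]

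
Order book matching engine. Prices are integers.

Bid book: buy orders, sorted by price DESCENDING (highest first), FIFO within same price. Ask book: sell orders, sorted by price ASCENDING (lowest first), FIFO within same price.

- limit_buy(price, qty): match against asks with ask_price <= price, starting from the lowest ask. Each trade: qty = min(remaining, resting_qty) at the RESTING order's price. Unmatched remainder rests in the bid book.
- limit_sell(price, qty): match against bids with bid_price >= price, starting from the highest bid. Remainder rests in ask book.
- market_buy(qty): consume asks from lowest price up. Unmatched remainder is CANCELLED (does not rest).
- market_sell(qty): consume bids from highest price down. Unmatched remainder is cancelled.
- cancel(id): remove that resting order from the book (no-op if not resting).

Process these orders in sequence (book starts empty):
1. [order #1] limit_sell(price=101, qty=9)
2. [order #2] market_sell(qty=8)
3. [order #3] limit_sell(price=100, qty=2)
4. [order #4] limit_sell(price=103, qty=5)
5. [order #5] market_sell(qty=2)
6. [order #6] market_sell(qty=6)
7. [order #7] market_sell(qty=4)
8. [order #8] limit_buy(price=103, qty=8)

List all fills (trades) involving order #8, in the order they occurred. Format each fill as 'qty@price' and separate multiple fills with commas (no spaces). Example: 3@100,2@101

After op 1 [order #1] limit_sell(price=101, qty=9): fills=none; bids=[-] asks=[#1:9@101]
After op 2 [order #2] market_sell(qty=8): fills=none; bids=[-] asks=[#1:9@101]
After op 3 [order #3] limit_sell(price=100, qty=2): fills=none; bids=[-] asks=[#3:2@100 #1:9@101]
After op 4 [order #4] limit_sell(price=103, qty=5): fills=none; bids=[-] asks=[#3:2@100 #1:9@101 #4:5@103]
After op 5 [order #5] market_sell(qty=2): fills=none; bids=[-] asks=[#3:2@100 #1:9@101 #4:5@103]
After op 6 [order #6] market_sell(qty=6): fills=none; bids=[-] asks=[#3:2@100 #1:9@101 #4:5@103]
After op 7 [order #7] market_sell(qty=4): fills=none; bids=[-] asks=[#3:2@100 #1:9@101 #4:5@103]
After op 8 [order #8] limit_buy(price=103, qty=8): fills=#8x#3:2@100 #8x#1:6@101; bids=[-] asks=[#1:3@101 #4:5@103]

Answer: 2@100,6@101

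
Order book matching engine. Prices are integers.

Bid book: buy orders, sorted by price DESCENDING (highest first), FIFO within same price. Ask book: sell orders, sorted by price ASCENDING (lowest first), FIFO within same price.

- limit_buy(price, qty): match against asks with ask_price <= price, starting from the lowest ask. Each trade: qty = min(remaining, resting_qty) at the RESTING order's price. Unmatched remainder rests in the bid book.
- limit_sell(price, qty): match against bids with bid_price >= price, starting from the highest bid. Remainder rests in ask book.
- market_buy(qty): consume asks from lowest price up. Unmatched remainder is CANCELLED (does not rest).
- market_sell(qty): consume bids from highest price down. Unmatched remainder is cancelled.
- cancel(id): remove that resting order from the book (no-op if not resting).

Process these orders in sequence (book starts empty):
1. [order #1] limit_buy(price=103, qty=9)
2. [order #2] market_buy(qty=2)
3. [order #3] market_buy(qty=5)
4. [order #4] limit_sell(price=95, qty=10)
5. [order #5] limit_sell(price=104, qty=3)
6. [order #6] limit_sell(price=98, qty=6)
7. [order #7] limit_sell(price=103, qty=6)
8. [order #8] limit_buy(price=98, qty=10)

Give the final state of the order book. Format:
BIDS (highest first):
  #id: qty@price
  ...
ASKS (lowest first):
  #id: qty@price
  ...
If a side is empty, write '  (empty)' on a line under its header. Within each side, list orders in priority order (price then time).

After op 1 [order #1] limit_buy(price=103, qty=9): fills=none; bids=[#1:9@103] asks=[-]
After op 2 [order #2] market_buy(qty=2): fills=none; bids=[#1:9@103] asks=[-]
After op 3 [order #3] market_buy(qty=5): fills=none; bids=[#1:9@103] asks=[-]
After op 4 [order #4] limit_sell(price=95, qty=10): fills=#1x#4:9@103; bids=[-] asks=[#4:1@95]
After op 5 [order #5] limit_sell(price=104, qty=3): fills=none; bids=[-] asks=[#4:1@95 #5:3@104]
After op 6 [order #6] limit_sell(price=98, qty=6): fills=none; bids=[-] asks=[#4:1@95 #6:6@98 #5:3@104]
After op 7 [order #7] limit_sell(price=103, qty=6): fills=none; bids=[-] asks=[#4:1@95 #6:6@98 #7:6@103 #5:3@104]
After op 8 [order #8] limit_buy(price=98, qty=10): fills=#8x#4:1@95 #8x#6:6@98; bids=[#8:3@98] asks=[#7:6@103 #5:3@104]

Answer: BIDS (highest first):
  #8: 3@98
ASKS (lowest first):
  #7: 6@103
  #5: 3@104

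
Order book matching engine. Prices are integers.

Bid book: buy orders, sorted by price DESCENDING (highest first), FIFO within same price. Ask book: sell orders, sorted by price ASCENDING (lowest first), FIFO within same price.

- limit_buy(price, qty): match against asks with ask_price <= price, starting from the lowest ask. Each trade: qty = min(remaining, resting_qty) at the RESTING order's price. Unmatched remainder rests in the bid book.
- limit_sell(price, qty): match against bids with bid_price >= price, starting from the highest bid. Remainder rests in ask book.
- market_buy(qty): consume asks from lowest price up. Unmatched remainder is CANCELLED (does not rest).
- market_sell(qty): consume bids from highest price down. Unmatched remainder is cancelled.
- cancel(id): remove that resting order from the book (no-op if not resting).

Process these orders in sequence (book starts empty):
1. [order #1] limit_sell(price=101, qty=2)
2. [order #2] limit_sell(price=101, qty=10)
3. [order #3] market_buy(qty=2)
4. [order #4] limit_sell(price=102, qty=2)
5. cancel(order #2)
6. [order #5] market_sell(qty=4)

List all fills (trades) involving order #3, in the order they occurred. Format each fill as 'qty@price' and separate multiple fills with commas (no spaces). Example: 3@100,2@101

After op 1 [order #1] limit_sell(price=101, qty=2): fills=none; bids=[-] asks=[#1:2@101]
After op 2 [order #2] limit_sell(price=101, qty=10): fills=none; bids=[-] asks=[#1:2@101 #2:10@101]
After op 3 [order #3] market_buy(qty=2): fills=#3x#1:2@101; bids=[-] asks=[#2:10@101]
After op 4 [order #4] limit_sell(price=102, qty=2): fills=none; bids=[-] asks=[#2:10@101 #4:2@102]
After op 5 cancel(order #2): fills=none; bids=[-] asks=[#4:2@102]
After op 6 [order #5] market_sell(qty=4): fills=none; bids=[-] asks=[#4:2@102]

Answer: 2@101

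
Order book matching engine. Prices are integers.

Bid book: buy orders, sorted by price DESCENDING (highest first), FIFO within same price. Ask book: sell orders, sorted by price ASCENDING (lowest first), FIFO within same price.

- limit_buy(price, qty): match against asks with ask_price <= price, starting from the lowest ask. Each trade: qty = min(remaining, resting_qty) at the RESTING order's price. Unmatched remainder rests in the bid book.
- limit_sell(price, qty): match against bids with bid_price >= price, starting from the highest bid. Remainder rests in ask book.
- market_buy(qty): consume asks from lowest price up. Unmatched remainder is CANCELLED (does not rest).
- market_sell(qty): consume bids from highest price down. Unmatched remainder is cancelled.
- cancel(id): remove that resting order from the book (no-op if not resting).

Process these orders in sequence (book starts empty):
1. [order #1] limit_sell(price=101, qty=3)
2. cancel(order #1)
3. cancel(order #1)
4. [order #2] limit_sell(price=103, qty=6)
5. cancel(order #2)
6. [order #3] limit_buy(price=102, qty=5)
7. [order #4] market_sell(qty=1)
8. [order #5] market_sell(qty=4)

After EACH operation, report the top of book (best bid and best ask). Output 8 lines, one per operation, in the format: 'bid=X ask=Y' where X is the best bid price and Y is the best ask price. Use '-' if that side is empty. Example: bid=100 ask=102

After op 1 [order #1] limit_sell(price=101, qty=3): fills=none; bids=[-] asks=[#1:3@101]
After op 2 cancel(order #1): fills=none; bids=[-] asks=[-]
After op 3 cancel(order #1): fills=none; bids=[-] asks=[-]
After op 4 [order #2] limit_sell(price=103, qty=6): fills=none; bids=[-] asks=[#2:6@103]
After op 5 cancel(order #2): fills=none; bids=[-] asks=[-]
After op 6 [order #3] limit_buy(price=102, qty=5): fills=none; bids=[#3:5@102] asks=[-]
After op 7 [order #4] market_sell(qty=1): fills=#3x#4:1@102; bids=[#3:4@102] asks=[-]
After op 8 [order #5] market_sell(qty=4): fills=#3x#5:4@102; bids=[-] asks=[-]

Answer: bid=- ask=101
bid=- ask=-
bid=- ask=-
bid=- ask=103
bid=- ask=-
bid=102 ask=-
bid=102 ask=-
bid=- ask=-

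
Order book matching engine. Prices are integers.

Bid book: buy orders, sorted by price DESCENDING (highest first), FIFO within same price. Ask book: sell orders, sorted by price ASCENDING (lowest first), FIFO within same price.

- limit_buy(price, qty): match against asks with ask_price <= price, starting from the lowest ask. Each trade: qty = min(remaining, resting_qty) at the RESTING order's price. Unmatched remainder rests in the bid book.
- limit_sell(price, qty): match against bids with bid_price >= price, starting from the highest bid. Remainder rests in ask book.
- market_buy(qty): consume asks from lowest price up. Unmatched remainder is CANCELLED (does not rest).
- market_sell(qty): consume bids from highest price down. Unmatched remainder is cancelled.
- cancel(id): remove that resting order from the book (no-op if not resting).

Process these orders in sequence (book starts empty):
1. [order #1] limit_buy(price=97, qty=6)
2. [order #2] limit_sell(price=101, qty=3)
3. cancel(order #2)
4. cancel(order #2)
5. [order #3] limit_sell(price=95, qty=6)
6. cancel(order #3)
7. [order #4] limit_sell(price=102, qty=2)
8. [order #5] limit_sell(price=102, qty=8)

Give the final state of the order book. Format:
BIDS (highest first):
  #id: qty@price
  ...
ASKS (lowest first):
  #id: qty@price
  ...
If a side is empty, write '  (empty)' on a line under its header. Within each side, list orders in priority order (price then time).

Answer: BIDS (highest first):
  (empty)
ASKS (lowest first):
  #4: 2@102
  #5: 8@102

Derivation:
After op 1 [order #1] limit_buy(price=97, qty=6): fills=none; bids=[#1:6@97] asks=[-]
After op 2 [order #2] limit_sell(price=101, qty=3): fills=none; bids=[#1:6@97] asks=[#2:3@101]
After op 3 cancel(order #2): fills=none; bids=[#1:6@97] asks=[-]
After op 4 cancel(order #2): fills=none; bids=[#1:6@97] asks=[-]
After op 5 [order #3] limit_sell(price=95, qty=6): fills=#1x#3:6@97; bids=[-] asks=[-]
After op 6 cancel(order #3): fills=none; bids=[-] asks=[-]
After op 7 [order #4] limit_sell(price=102, qty=2): fills=none; bids=[-] asks=[#4:2@102]
After op 8 [order #5] limit_sell(price=102, qty=8): fills=none; bids=[-] asks=[#4:2@102 #5:8@102]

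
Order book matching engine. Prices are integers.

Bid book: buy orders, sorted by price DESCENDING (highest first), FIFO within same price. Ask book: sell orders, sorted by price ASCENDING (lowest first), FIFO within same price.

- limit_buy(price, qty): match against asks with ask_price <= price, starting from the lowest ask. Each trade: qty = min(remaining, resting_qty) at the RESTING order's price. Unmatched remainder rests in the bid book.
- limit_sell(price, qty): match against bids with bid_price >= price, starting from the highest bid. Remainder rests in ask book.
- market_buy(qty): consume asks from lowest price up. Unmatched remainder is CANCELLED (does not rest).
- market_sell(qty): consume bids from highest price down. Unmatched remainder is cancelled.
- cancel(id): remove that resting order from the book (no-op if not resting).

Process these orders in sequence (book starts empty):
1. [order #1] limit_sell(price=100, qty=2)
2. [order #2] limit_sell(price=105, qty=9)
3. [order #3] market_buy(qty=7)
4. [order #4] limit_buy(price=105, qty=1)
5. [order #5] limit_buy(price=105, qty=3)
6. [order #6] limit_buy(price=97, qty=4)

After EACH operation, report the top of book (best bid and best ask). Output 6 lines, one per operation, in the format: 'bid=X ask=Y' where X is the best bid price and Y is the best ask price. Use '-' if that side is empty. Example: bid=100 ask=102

Answer: bid=- ask=100
bid=- ask=100
bid=- ask=105
bid=- ask=105
bid=- ask=-
bid=97 ask=-

Derivation:
After op 1 [order #1] limit_sell(price=100, qty=2): fills=none; bids=[-] asks=[#1:2@100]
After op 2 [order #2] limit_sell(price=105, qty=9): fills=none; bids=[-] asks=[#1:2@100 #2:9@105]
After op 3 [order #3] market_buy(qty=7): fills=#3x#1:2@100 #3x#2:5@105; bids=[-] asks=[#2:4@105]
After op 4 [order #4] limit_buy(price=105, qty=1): fills=#4x#2:1@105; bids=[-] asks=[#2:3@105]
After op 5 [order #5] limit_buy(price=105, qty=3): fills=#5x#2:3@105; bids=[-] asks=[-]
After op 6 [order #6] limit_buy(price=97, qty=4): fills=none; bids=[#6:4@97] asks=[-]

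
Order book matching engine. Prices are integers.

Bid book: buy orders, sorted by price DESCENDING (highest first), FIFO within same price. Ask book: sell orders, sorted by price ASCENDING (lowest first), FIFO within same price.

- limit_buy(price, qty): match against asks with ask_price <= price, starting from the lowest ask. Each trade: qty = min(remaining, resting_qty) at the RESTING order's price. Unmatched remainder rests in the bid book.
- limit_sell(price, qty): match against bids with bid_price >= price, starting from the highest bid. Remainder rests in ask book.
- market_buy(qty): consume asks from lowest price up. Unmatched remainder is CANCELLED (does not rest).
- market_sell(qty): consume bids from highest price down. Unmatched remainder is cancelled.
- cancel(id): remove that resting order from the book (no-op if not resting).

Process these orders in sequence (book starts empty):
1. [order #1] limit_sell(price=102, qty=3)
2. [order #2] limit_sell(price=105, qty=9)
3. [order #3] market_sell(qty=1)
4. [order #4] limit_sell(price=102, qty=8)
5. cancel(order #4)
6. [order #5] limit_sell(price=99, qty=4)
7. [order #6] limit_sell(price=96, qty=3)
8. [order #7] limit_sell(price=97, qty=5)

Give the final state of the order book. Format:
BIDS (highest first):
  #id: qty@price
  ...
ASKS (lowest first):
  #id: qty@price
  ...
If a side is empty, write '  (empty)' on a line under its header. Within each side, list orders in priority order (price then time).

After op 1 [order #1] limit_sell(price=102, qty=3): fills=none; bids=[-] asks=[#1:3@102]
After op 2 [order #2] limit_sell(price=105, qty=9): fills=none; bids=[-] asks=[#1:3@102 #2:9@105]
After op 3 [order #3] market_sell(qty=1): fills=none; bids=[-] asks=[#1:3@102 #2:9@105]
After op 4 [order #4] limit_sell(price=102, qty=8): fills=none; bids=[-] asks=[#1:3@102 #4:8@102 #2:9@105]
After op 5 cancel(order #4): fills=none; bids=[-] asks=[#1:3@102 #2:9@105]
After op 6 [order #5] limit_sell(price=99, qty=4): fills=none; bids=[-] asks=[#5:4@99 #1:3@102 #2:9@105]
After op 7 [order #6] limit_sell(price=96, qty=3): fills=none; bids=[-] asks=[#6:3@96 #5:4@99 #1:3@102 #2:9@105]
After op 8 [order #7] limit_sell(price=97, qty=5): fills=none; bids=[-] asks=[#6:3@96 #7:5@97 #5:4@99 #1:3@102 #2:9@105]

Answer: BIDS (highest first):
  (empty)
ASKS (lowest first):
  #6: 3@96
  #7: 5@97
  #5: 4@99
  #1: 3@102
  #2: 9@105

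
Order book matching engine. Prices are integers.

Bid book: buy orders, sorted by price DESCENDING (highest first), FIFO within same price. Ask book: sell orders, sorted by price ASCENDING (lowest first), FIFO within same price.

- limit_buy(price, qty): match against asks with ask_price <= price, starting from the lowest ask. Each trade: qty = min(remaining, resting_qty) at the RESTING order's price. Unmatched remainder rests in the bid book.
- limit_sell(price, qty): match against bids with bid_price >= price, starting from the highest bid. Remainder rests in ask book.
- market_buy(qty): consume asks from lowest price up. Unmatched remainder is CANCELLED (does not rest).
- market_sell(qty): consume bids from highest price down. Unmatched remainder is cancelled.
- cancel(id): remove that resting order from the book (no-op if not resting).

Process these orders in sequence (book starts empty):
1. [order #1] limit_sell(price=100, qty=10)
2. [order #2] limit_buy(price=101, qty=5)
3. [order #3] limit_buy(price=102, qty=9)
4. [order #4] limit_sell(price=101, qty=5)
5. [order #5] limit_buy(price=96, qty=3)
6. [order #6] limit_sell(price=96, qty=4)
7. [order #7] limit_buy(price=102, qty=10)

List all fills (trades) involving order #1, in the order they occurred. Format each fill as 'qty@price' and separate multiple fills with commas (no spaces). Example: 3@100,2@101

Answer: 5@100,5@100

Derivation:
After op 1 [order #1] limit_sell(price=100, qty=10): fills=none; bids=[-] asks=[#1:10@100]
After op 2 [order #2] limit_buy(price=101, qty=5): fills=#2x#1:5@100; bids=[-] asks=[#1:5@100]
After op 3 [order #3] limit_buy(price=102, qty=9): fills=#3x#1:5@100; bids=[#3:4@102] asks=[-]
After op 4 [order #4] limit_sell(price=101, qty=5): fills=#3x#4:4@102; bids=[-] asks=[#4:1@101]
After op 5 [order #5] limit_buy(price=96, qty=3): fills=none; bids=[#5:3@96] asks=[#4:1@101]
After op 6 [order #6] limit_sell(price=96, qty=4): fills=#5x#6:3@96; bids=[-] asks=[#6:1@96 #4:1@101]
After op 7 [order #7] limit_buy(price=102, qty=10): fills=#7x#6:1@96 #7x#4:1@101; bids=[#7:8@102] asks=[-]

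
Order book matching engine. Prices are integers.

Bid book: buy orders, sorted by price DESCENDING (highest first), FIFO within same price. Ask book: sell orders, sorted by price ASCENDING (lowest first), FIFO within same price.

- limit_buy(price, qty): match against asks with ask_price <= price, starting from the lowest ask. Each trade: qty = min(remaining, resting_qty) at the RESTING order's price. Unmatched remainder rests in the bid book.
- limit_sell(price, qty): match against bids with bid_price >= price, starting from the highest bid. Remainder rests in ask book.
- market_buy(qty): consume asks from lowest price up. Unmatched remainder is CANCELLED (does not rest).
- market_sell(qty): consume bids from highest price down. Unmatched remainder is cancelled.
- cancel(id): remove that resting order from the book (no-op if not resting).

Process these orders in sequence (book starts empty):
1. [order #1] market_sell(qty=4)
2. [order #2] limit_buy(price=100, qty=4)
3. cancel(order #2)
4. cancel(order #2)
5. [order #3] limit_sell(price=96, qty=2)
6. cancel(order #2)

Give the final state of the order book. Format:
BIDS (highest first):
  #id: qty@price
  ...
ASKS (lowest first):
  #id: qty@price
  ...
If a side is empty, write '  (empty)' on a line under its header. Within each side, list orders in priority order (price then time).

After op 1 [order #1] market_sell(qty=4): fills=none; bids=[-] asks=[-]
After op 2 [order #2] limit_buy(price=100, qty=4): fills=none; bids=[#2:4@100] asks=[-]
After op 3 cancel(order #2): fills=none; bids=[-] asks=[-]
After op 4 cancel(order #2): fills=none; bids=[-] asks=[-]
After op 5 [order #3] limit_sell(price=96, qty=2): fills=none; bids=[-] asks=[#3:2@96]
After op 6 cancel(order #2): fills=none; bids=[-] asks=[#3:2@96]

Answer: BIDS (highest first):
  (empty)
ASKS (lowest first):
  #3: 2@96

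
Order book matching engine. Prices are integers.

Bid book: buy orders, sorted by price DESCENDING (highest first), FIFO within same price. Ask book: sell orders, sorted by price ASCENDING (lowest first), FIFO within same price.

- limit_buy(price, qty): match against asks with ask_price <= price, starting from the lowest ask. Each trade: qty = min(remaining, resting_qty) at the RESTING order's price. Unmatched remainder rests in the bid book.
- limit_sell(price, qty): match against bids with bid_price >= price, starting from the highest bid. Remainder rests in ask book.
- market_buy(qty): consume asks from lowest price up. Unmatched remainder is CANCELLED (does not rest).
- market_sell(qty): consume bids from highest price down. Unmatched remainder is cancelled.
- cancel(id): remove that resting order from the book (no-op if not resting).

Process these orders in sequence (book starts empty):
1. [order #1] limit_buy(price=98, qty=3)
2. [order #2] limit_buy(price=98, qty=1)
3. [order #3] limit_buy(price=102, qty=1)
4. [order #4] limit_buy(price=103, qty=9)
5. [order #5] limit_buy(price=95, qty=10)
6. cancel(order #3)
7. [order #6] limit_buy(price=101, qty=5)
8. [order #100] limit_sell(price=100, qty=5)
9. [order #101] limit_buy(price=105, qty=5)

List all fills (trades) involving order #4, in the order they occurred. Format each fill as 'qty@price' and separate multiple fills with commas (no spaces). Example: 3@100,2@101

Answer: 5@103

Derivation:
After op 1 [order #1] limit_buy(price=98, qty=3): fills=none; bids=[#1:3@98] asks=[-]
After op 2 [order #2] limit_buy(price=98, qty=1): fills=none; bids=[#1:3@98 #2:1@98] asks=[-]
After op 3 [order #3] limit_buy(price=102, qty=1): fills=none; bids=[#3:1@102 #1:3@98 #2:1@98] asks=[-]
After op 4 [order #4] limit_buy(price=103, qty=9): fills=none; bids=[#4:9@103 #3:1@102 #1:3@98 #2:1@98] asks=[-]
After op 5 [order #5] limit_buy(price=95, qty=10): fills=none; bids=[#4:9@103 #3:1@102 #1:3@98 #2:1@98 #5:10@95] asks=[-]
After op 6 cancel(order #3): fills=none; bids=[#4:9@103 #1:3@98 #2:1@98 #5:10@95] asks=[-]
After op 7 [order #6] limit_buy(price=101, qty=5): fills=none; bids=[#4:9@103 #6:5@101 #1:3@98 #2:1@98 #5:10@95] asks=[-]
After op 8 [order #100] limit_sell(price=100, qty=5): fills=#4x#100:5@103; bids=[#4:4@103 #6:5@101 #1:3@98 #2:1@98 #5:10@95] asks=[-]
After op 9 [order #101] limit_buy(price=105, qty=5): fills=none; bids=[#101:5@105 #4:4@103 #6:5@101 #1:3@98 #2:1@98 #5:10@95] asks=[-]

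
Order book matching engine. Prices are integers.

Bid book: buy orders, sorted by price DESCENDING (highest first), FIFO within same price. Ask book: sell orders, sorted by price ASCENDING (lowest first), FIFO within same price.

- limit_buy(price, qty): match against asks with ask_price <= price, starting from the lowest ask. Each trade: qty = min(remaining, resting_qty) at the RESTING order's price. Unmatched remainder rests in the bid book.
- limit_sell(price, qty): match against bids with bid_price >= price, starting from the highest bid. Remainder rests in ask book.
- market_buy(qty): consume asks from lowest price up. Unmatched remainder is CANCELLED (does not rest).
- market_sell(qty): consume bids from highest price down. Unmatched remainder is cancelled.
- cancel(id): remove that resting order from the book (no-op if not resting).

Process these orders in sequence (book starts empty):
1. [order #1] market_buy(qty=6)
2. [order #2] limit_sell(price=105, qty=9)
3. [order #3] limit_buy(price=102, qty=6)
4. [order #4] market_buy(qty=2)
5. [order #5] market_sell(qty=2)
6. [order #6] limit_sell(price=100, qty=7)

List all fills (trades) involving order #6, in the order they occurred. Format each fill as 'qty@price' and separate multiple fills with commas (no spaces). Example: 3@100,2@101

Answer: 4@102

Derivation:
After op 1 [order #1] market_buy(qty=6): fills=none; bids=[-] asks=[-]
After op 2 [order #2] limit_sell(price=105, qty=9): fills=none; bids=[-] asks=[#2:9@105]
After op 3 [order #3] limit_buy(price=102, qty=6): fills=none; bids=[#3:6@102] asks=[#2:9@105]
After op 4 [order #4] market_buy(qty=2): fills=#4x#2:2@105; bids=[#3:6@102] asks=[#2:7@105]
After op 5 [order #5] market_sell(qty=2): fills=#3x#5:2@102; bids=[#3:4@102] asks=[#2:7@105]
After op 6 [order #6] limit_sell(price=100, qty=7): fills=#3x#6:4@102; bids=[-] asks=[#6:3@100 #2:7@105]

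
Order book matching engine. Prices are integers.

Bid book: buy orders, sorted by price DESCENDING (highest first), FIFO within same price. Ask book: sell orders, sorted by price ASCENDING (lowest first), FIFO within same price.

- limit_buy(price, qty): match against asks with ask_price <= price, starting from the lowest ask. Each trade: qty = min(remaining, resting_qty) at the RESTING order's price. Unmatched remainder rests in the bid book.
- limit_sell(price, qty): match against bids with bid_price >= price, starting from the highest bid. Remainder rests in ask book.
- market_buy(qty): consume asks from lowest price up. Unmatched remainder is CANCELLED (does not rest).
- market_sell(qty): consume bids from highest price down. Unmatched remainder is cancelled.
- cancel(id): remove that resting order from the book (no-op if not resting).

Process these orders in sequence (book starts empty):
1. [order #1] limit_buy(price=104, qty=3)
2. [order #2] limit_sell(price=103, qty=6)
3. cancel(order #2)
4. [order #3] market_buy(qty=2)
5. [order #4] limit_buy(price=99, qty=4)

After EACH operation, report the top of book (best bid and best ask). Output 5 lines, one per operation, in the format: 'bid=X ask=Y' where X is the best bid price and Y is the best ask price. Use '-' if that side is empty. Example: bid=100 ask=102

After op 1 [order #1] limit_buy(price=104, qty=3): fills=none; bids=[#1:3@104] asks=[-]
After op 2 [order #2] limit_sell(price=103, qty=6): fills=#1x#2:3@104; bids=[-] asks=[#2:3@103]
After op 3 cancel(order #2): fills=none; bids=[-] asks=[-]
After op 4 [order #3] market_buy(qty=2): fills=none; bids=[-] asks=[-]
After op 5 [order #4] limit_buy(price=99, qty=4): fills=none; bids=[#4:4@99] asks=[-]

Answer: bid=104 ask=-
bid=- ask=103
bid=- ask=-
bid=- ask=-
bid=99 ask=-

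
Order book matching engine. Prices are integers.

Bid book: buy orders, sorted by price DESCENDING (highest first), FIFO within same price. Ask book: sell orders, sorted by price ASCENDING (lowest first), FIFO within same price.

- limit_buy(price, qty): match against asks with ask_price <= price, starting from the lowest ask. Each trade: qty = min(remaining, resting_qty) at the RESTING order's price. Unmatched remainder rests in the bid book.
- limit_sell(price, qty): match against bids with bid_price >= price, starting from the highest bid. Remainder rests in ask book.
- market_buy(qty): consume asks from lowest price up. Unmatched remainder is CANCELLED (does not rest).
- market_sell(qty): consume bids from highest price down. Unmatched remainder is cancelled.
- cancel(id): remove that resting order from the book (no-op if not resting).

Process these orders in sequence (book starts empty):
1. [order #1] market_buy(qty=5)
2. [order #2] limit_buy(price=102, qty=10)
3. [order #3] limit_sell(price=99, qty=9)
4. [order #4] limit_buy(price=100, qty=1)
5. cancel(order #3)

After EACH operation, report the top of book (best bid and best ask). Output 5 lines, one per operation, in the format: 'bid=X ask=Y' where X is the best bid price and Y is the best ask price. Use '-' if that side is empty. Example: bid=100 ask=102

After op 1 [order #1] market_buy(qty=5): fills=none; bids=[-] asks=[-]
After op 2 [order #2] limit_buy(price=102, qty=10): fills=none; bids=[#2:10@102] asks=[-]
After op 3 [order #3] limit_sell(price=99, qty=9): fills=#2x#3:9@102; bids=[#2:1@102] asks=[-]
After op 4 [order #4] limit_buy(price=100, qty=1): fills=none; bids=[#2:1@102 #4:1@100] asks=[-]
After op 5 cancel(order #3): fills=none; bids=[#2:1@102 #4:1@100] asks=[-]

Answer: bid=- ask=-
bid=102 ask=-
bid=102 ask=-
bid=102 ask=-
bid=102 ask=-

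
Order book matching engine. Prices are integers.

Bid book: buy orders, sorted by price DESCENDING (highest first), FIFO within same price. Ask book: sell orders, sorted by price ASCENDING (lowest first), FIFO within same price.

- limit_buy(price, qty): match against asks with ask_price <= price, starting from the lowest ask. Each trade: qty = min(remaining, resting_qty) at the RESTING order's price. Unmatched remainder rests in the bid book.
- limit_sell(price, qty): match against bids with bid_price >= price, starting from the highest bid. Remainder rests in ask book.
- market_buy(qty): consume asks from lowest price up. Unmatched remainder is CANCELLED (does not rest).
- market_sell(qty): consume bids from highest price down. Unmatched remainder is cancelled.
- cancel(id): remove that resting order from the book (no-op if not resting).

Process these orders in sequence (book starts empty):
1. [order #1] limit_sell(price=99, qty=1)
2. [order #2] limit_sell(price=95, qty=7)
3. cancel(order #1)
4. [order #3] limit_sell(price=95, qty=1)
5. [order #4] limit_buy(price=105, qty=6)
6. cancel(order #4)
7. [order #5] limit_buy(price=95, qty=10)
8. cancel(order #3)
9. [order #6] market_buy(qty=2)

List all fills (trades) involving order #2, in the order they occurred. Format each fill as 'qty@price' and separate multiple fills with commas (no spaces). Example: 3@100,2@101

After op 1 [order #1] limit_sell(price=99, qty=1): fills=none; bids=[-] asks=[#1:1@99]
After op 2 [order #2] limit_sell(price=95, qty=7): fills=none; bids=[-] asks=[#2:7@95 #1:1@99]
After op 3 cancel(order #1): fills=none; bids=[-] asks=[#2:7@95]
After op 4 [order #3] limit_sell(price=95, qty=1): fills=none; bids=[-] asks=[#2:7@95 #3:1@95]
After op 5 [order #4] limit_buy(price=105, qty=6): fills=#4x#2:6@95; bids=[-] asks=[#2:1@95 #3:1@95]
After op 6 cancel(order #4): fills=none; bids=[-] asks=[#2:1@95 #3:1@95]
After op 7 [order #5] limit_buy(price=95, qty=10): fills=#5x#2:1@95 #5x#3:1@95; bids=[#5:8@95] asks=[-]
After op 8 cancel(order #3): fills=none; bids=[#5:8@95] asks=[-]
After op 9 [order #6] market_buy(qty=2): fills=none; bids=[#5:8@95] asks=[-]

Answer: 6@95,1@95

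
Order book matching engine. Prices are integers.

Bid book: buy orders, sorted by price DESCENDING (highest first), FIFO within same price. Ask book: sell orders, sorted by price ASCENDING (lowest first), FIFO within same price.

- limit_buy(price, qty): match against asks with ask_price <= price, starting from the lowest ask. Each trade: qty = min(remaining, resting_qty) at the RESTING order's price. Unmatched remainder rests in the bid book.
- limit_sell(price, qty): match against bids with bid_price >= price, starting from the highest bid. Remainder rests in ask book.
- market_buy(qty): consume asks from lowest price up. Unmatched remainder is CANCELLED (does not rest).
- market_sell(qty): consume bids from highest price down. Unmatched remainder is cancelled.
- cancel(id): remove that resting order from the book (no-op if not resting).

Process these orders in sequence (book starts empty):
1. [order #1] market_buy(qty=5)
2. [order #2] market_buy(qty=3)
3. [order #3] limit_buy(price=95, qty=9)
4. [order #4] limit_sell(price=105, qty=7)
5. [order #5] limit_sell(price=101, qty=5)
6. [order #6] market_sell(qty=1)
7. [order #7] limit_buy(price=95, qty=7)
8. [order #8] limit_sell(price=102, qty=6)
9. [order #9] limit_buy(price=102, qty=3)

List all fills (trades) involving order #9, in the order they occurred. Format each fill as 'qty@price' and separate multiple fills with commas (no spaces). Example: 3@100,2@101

Answer: 3@101

Derivation:
After op 1 [order #1] market_buy(qty=5): fills=none; bids=[-] asks=[-]
After op 2 [order #2] market_buy(qty=3): fills=none; bids=[-] asks=[-]
After op 3 [order #3] limit_buy(price=95, qty=9): fills=none; bids=[#3:9@95] asks=[-]
After op 4 [order #4] limit_sell(price=105, qty=7): fills=none; bids=[#3:9@95] asks=[#4:7@105]
After op 5 [order #5] limit_sell(price=101, qty=5): fills=none; bids=[#3:9@95] asks=[#5:5@101 #4:7@105]
After op 6 [order #6] market_sell(qty=1): fills=#3x#6:1@95; bids=[#3:8@95] asks=[#5:5@101 #4:7@105]
After op 7 [order #7] limit_buy(price=95, qty=7): fills=none; bids=[#3:8@95 #7:7@95] asks=[#5:5@101 #4:7@105]
After op 8 [order #8] limit_sell(price=102, qty=6): fills=none; bids=[#3:8@95 #7:7@95] asks=[#5:5@101 #8:6@102 #4:7@105]
After op 9 [order #9] limit_buy(price=102, qty=3): fills=#9x#5:3@101; bids=[#3:8@95 #7:7@95] asks=[#5:2@101 #8:6@102 #4:7@105]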